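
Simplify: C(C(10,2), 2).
990
C(10,2) = 45, then C(45, 2) = 990.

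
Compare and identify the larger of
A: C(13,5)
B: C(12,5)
A

Explanation: A=C(13,5)=1,287, B=C(12,5)=792.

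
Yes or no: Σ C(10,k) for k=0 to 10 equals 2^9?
No

Solution: Binomial theorem: Σ C(10,k) = (1+1)^10 = 2^10 = 1,024; RHS 2^9 = 512.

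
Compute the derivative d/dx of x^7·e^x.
(7x^6 + x^7)e^x

Working:
Product rule: d/dx[x^7]·e^x + x^7·d/dx[e^x] = 7x^{6}e^x + x^7e^x.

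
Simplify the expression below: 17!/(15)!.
This equals 17×16 = 272.

Answer: 272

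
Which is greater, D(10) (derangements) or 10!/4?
D(10)

Working:
D(10) = (10-1)·[D(9) + D(8)] = 9·[133,496 + 14,833] = 1,334,961; 10!/4 = 3,628,800/4 = 907,200.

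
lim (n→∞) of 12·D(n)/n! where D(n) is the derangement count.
12/e

Working:
D(n)/n! → 1/e, so 12·D(n)/n! → 12/e.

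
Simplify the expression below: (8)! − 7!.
35,280

(8)! − 7! = (8)·7! − 7! = (8−1)·7! = 7·7! = 35,280.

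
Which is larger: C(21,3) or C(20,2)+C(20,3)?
By Pascal's identity: C(21,3) = C(20,2)+C(20,3) = 1,330. Equal.
Final answer: Equal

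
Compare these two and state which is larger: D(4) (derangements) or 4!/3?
D(4)

D(4) = (4-1)·[D(3) + D(2)] = 3·[2 + 1] = 9; 4!/3 = 24/3 = 8.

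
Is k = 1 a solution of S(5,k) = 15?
No
S(5,1) = 1·S(4,1) + S(4,0) = 1·1 + 0 = 1, which does not equal 15.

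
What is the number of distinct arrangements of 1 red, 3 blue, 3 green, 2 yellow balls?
5,040
Multinomial: 9!/(1! × 3! × 3! × 2!) = 5,040.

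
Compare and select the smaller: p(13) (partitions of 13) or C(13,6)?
p(13)

Pentagonal recurrence p(n) = p(n−1) + p(n−2) − p(n−5) − p(n−7) + …: p(13) = p(12) + p(11) − p(8) − p(6) + p(1) = 77 + 56 − 22 − 11 + 1 = 101; C(13,6) = 1,716.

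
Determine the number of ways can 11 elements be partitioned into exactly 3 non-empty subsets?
This equals S(11,3), the Stirling number of the 2nd kind.
Using the Stirling recurrence: S(n,k) = k·S(n-1,k) + S(n-1,k-1)
S(11,3) = 3·S(10,3) + S(10,2)
         = 3·9330 + 511
         = 27990 + 511
         = 28,501
Final answer: 28,501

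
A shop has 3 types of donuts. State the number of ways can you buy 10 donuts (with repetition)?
66

Stars and bars: C(10+3-1, 10) = C(12, 10) = 66.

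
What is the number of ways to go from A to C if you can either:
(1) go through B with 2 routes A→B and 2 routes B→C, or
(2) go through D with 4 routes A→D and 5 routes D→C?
24

Route via B: 2×2=4. Route via D: 4×5=20. Total: 24.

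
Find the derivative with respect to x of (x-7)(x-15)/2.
d/dx[(x-7)(x-15)] = (x-15) + (x-7) = 2x - 22. Dividing by 2 gives (2x - 22)/2.
Final answer: (2x - 22)/2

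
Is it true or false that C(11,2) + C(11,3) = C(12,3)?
True

Reasoning: Pascal's identity: LHS = 55 + 165 = 220; RHS = C(12,3) = 220. Both sides agree, so the statement holds.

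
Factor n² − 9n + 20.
(n − 4)(n − 5)

Working:
Seek roots whose sum is 9 and product is 20: (4, 5). So n² − 9n + 20 = (n − 4)(n − 5).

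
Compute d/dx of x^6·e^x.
Product rule: d/dx[x^6]·e^x + x^6·d/dx[e^x] = 6x^{5}e^x + x^6e^x.

Answer: (6x^5 + x^6)e^x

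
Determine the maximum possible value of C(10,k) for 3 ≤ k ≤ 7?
252

C(10,k) is maximised at the centre of the row: C(10,5) = 252.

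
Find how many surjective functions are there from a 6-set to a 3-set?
Onto functions = 3! × S(6,3)
First compute S(6,3) via recurrence:
Using the Stirling recurrence: S(n,k) = k·S(n-1,k) + S(n-1,k-1)
S(6,3) = 3·S(5,3) + S(5,2)
         = 3·25 + 15
         = 75 + 15
         = 90
Then: 6 × 90 = 540
Final answer: 540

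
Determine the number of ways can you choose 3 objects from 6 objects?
20

Reasoning: C(6,3) = 6! / (3! × (6-3)!)
         = 6! / (3! × 3!)
         = 20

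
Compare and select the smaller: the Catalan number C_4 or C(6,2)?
C_4 = C(8,4)/(4+1) = 70/5 = 14; C(6,2) = 15.

Answer: C_4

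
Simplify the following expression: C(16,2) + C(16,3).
680

Explanation: By Pascal's identity: C(17,3) = 680.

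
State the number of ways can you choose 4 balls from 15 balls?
1,365
C(15,4) = 15! / (4! × (15-4)!)
         = 15! / (4! × 11!)
         = 1,365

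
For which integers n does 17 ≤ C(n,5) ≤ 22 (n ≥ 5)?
C(6,5)=6; C(7,5)=21; C(8,5)=56. So valid n = 7.
Final answer: 7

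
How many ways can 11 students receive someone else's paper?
14,684,570

Solution: Using D(n) = (n-1)[D(n-1) + D(n-2)]:
D(11) = (11-1) × [D(10) + D(9)]
      = 10 × [1334961 + 133496]
      = 10 × 1468457
      = 14,684,570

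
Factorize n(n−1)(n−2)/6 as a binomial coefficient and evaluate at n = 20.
C(n,3); C(20,3) = 1,140
n(n−1)(n−2)/6 = n!/(3!(n−3)!) = C(n,3). At n = 20: C(20,3) = 1,140.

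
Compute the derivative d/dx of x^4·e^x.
Product rule: d/dx[x^4]·e^x + x^4·d/dx[e^x] = 4x^{3}e^x + x^4e^x.
Final answer: (4x^3 + x^4)e^x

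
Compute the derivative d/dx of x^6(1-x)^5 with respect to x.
6x^5(1-x)^5 - 5x^6(1-x)^4

Reasoning: Product rule: 6x^{5}(1-x)^{5} + x^6·(-5)(1-x)^{4}.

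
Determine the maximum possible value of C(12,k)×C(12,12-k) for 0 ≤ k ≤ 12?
853,776

C(12,k)·C(12,12-k) = C(12,k)², maximised at the centre k = 6: C(12,6)² = 853,776.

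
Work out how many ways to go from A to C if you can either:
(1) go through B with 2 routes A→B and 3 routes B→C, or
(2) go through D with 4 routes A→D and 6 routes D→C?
30

Reasoning: Route via B: 2×3=6. Route via D: 4×6=24. Total: 30.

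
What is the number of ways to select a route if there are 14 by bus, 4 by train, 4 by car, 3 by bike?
25

By the addition principle: 14 + 4 + 4 + 3 = 25.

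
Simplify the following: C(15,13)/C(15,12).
3/13

Working:
C(n,k+1)/C(n,k) = (n−k)/(k+1). Here (15−12)/(12+1) = 3/13 = 3/13.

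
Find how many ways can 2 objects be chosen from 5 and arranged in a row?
P(5,2) = 5!/(5-2)! = 20.
Final answer: 20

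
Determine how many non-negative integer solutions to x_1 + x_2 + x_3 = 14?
C(14+3-1, 3-1) = 120.
Final answer: 120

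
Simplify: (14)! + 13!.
(14)! + 13! = (14)·13! + 13! = (14+1)·13! = 15·13! = 93,405,312,000.
Final answer: 93,405,312,000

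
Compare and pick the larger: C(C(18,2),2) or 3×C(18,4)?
C(C(18,2),2)

C(C(18,2),2)=11,628, 3×C(18,4)=9,180.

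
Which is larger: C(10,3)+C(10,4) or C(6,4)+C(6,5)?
C(10,3)+C(10,4)

Reasoning: First=330, Second=21.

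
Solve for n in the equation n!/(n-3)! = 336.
n!/(n-3)! = n×(n-1)×(n-2), a product of 3 consecutive integers ≈ (n−1)^3. 336^(1/3) + 1 ≈ 8.0; check n = 8: 8×7×6 = 336 ✓. So n = 8.
Final answer: 8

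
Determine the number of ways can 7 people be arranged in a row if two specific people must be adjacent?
1,440

Explanation: Treat pair as unit: (7-1)! arrangements × 2 internal orders = 1,440.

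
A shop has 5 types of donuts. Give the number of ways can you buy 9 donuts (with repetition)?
715

Stars and bars: C(9+5-1, 9) = C(13, 9) = 715.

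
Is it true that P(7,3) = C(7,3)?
False

Explanation: P(7,3) = 210 but C(7,3) = 35; they differ by a factor of 3! = 6, so the statement does not hold.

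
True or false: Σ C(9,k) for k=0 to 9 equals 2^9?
True

Solution: Binomial theorem: Σ C(9,k) = (1+1)^9 = 2^9 = 512; RHS 2^9 = 512.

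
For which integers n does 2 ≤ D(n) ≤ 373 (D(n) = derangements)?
3, 4, 5, 6

Solution: Using D(n) = (n−1)[D(n−1) + D(n−2)] with D(1)=0, D(2)=1: D(2)=1; D(3)=2; D(4)=9; D(5)=44; D(6)=265; D(7)=1,854. So valid n = 3, 4, 5, 6.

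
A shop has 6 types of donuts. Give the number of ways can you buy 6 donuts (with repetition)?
462

Explanation: Stars and bars: C(6+6-1, 6) = C(11, 6) = 462.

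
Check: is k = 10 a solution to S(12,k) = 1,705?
Yes

Solution: S(12,10) = 10·S(11,10) + S(11,9) = 10·55 + 1,155 = 1,705, which equals 1,705.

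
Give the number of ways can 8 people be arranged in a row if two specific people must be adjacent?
10,080
Treat pair as unit: (8-1)! arrangements × 2 internal orders = 10,080.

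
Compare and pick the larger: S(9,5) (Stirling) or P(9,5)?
P(9,5)

S(9,5) = 5·S(8,5) + S(8,4) = 5·1,050 + 1,701 = 6,951; P(9,5) = 15,120.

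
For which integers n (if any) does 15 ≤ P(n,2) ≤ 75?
P(4,2)=12; P(5,2)=20; P(6,2)=30; P(7,2)=42; P(8,2)=56; P(9,2)=72; P(10,2)=90. So valid n = 5, 6, 7, 8, 9.
Final answer: 5, 6, 7, 8, 9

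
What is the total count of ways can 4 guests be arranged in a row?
24

Arrangements of 4 distinct objects: 4! = 24.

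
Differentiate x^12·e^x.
(12x^11 + x^12)e^x

Solution: Product rule: d/dx[x^12]·e^x + x^12·d/dx[e^x] = 12x^{11}e^x + x^12e^x.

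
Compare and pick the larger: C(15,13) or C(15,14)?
C(15,13)=105, C(15,14)=15.

Answer: C(15,13)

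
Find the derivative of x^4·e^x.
(4x^3 + x^4)e^x
Product rule: d/dx[x^4]·e^x + x^4·d/dx[e^x] = 4x^{3}e^x + x^4e^x.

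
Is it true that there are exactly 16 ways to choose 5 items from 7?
False

C(7,5) = 21 ≠ 16.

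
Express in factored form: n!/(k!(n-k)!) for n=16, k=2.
This is the binomial coefficient C(16,2) = 120.
Final answer: C(16,2) = 120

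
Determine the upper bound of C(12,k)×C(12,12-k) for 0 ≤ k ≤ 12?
853,776

Reasoning: C(12,k)·C(12,12-k) = C(12,k)², maximised at the centre k = 6: C(12,6)² = 853,776.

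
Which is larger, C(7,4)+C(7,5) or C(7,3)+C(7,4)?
C(7,3)+C(7,4)

Solution: First=56, Second=70.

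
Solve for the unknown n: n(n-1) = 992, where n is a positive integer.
32

Working:
n² − n − 992 = 0, so n = (1 ± √(1 + 4·992))/2 = (1 ± √3,969)/2 = (1 ± 63)/2, i.e. n = 32 or n = -31. Taking the positive root, n = 32 (check: 32×31 = 992).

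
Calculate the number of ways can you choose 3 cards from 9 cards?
C(9,3) = 9! / (3! × (9-3)!)
         = 9! / (3! × 6!)
         = 84
Final answer: 84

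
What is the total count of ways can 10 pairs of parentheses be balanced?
16,796

Solution: Using the Catalan number formula: C_n = C(2n, n) / (n+1)
C_10 = C(20, 10) / (10+1)
     = 184756 / 11
     = 16,796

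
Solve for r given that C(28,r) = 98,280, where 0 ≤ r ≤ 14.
5

Explanation: C(28,r) is increasing for 0 ≤ r ≤ 14. Stepping up (C(28,r+1) = C(28,r)·(28−r)/(r+1)): C(28,1) = 28, C(28,2) = 378, C(28,3) = 3,276, C(28,4) = 20,475, C(28,5) = 98,280 ✓. So r = 5.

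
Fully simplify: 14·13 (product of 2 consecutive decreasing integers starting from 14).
182

This is P(14,2) = 14!/(12)! = 182.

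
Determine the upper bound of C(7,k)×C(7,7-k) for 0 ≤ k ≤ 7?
1,225

Reasoning: C(7,k)·C(7,7-k) = C(7,k)², maximised at the centre k = 3: C(7,3)² = 1,225.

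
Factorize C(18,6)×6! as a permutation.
P(18,6)

Working:
C(18,6)×6! = [18!/(6!(12)!)]×6! = 18!/(12)! = P(18,6) = 13,366,080.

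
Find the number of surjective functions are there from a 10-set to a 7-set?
Onto functions = 7! × S(10,7)
First compute S(10,7) via recurrence:
Using the Stirling recurrence: S(n,k) = k·S(n-1,k) + S(n-1,k-1)
S(10,7) = 7·S(9,7) + S(9,6)
         = 7·462 + 2646
         = 3234 + 2646
         = 5,880
Then: 5040 × 5880 = 29,635,200
Final answer: 29,635,200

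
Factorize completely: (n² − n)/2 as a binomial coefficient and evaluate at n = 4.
C(n,2); C(4,2) = 6
(n² − n)/2 = n(n−1)/2 = C(n,2). At n = 4: C(4,2) = 6.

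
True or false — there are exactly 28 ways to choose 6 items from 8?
True

Reasoning: C(8,6) = 28.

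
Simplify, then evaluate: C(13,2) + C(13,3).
364

Reasoning: By Pascal's identity: C(14,3) = 364.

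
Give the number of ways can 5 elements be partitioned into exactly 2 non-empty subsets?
15

This equals S(5,2), the Stirling number of the 2nd kind.
Using the Stirling recurrence: S(n,k) = k·S(n-1,k) + S(n-1,k-1)
S(5,2) = 2·S(4,2) + S(4,1)
         = 2·7 + 1
         = 14 + 1
         = 15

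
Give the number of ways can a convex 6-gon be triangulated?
14

Working:
Using the Catalan number formula: C_n = C(2n, n) / (n+1)
C_4 = C(8, 4) / (4+1)
     = 70 / 5
     = 14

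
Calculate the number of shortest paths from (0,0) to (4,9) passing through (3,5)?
280
To (3,5): C(8,3)=56. From there: C(5,1)=5. Total: 280.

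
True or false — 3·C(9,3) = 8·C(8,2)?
Absorption identity k·C(n,k) = n·C(n-1,k-1). LHS = 3·84 = 252; RHS = 8·28 = 224.

Answer: False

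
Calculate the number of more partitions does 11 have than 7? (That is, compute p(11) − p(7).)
41

Working:
Pentagonal recurrence p(n) = p(n−1) + p(n−2) − p(n−5) − p(n−7) + …: p(11) = p(10) + p(9) − p(6) − p(4) = 42 + 30 − 11 − 5 = 56.
p(7) = p(6) + p(5) − p(2) − p(0) = 11 + 7 − 2 − 1 = 15.
Difference = 56 − 15 = 41.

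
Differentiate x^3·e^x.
(3x^2 + x^3)e^x

Solution: Product rule: d/dx[x^3]·e^x + x^3·d/dx[e^x] = 3x^{2}e^x + x^3e^x.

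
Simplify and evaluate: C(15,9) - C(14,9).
3,003

C(15,9) - C(14,9) = C(14,8) = 3,003.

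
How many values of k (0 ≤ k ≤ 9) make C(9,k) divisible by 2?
6

Checking C(9,k) mod 2 for k = 0..9: divisible at k = 2, 3, 4, 5, 6, 7. That's 6 values.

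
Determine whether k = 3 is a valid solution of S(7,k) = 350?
No

S(7,3) = 3·S(6,3) + S(6,2) = 3·90 + 31 = 301, which does not equal 350.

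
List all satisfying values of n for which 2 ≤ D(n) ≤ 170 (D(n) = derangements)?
3, 4, 5
Using D(n) = (n−1)[D(n−1) + D(n−2)] with D(1)=0, D(2)=1: D(2)=1; D(3)=2; D(4)=9; D(5)=44; D(6)=265. So valid n = 3, 4, 5.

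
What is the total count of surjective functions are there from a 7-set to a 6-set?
Onto functions = 6! × S(7,6)
First compute S(7,6) via recurrence:
Using the Stirling recurrence: S(n,k) = k·S(n-1,k) + S(n-1,k-1)
S(7,6) = 6·S(6,6) + S(6,5)
         = 6·1 + 15
         = 6 + 15
         = 21
Then: 720 × 21 = 15,120
Final answer: 15,120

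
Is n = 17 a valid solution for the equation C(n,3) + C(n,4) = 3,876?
No

C(17,3) + C(17,4) = 680 + 2,380 = 3,060, which does not equal 3,876.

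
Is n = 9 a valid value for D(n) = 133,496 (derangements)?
D(9) = (9-1)·[D(8) + D(7)] = 8·[14,833 + 1,854] = 133,496, which equals 133,496.
Final answer: Yes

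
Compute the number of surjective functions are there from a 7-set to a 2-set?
126

Solution: Onto functions = 2! × S(7,2)
First compute S(7,2) via recurrence:
Using the Stirling recurrence: S(n,k) = k·S(n-1,k) + S(n-1,k-1)
S(7,2) = 2·S(6,2) + S(6,1)
         = 2·31 + 1
         = 62 + 1
         = 63
Then: 2 × 63 = 126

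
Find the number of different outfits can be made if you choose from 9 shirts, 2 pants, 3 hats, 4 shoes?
216

By the multiplication principle: 9 × 2 × 3 × 4 = 216.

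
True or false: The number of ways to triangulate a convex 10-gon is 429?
False
Triangulations of a convex 10-gon are counted by the Catalan number C_8: C_8 = C(16,8)/(8+1) = 12,870/9 = 1,430.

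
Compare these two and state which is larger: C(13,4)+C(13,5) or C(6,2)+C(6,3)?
First=2,002, Second=35.
Final answer: C(13,4)+C(13,5)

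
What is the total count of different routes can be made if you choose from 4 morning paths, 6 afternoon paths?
24

Solution: By the multiplication principle: 4 × 6 = 24.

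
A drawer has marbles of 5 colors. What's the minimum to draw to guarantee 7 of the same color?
31

Worst case: 6 of each = 30. One more: 31.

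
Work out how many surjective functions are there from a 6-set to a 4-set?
Onto functions = 4! × S(6,4)
First compute S(6,4) via recurrence:
Using the Stirling recurrence: S(n,k) = k·S(n-1,k) + S(n-1,k-1)
S(6,4) = 4·S(5,4) + S(5,3)
         = 4·10 + 25
         = 40 + 25
         = 65
Then: 24 × 65 = 1,560

Answer: 1,560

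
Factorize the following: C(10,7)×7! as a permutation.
P(10,7)
C(10,7)×7! = [10!/(7!(3)!)]×7! = 10!/(3)! = P(10,7) = 604,800.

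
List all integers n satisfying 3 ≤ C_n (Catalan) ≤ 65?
3, 4, 5

Explanation: C_2=2; C_3=5; C_4=14; C_5=42; C_6=132. So valid n = 3, 4, 5.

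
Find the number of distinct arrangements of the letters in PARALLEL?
3,360

Word has 8 letters (P=1, A=2, R=1, L=3, E=1). Arrangements: 8!/Π(k!) = 3,360.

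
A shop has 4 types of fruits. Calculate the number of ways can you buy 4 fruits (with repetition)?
35

Reasoning: Stars and bars: C(4+4-1, 4) = C(7, 4) = 35.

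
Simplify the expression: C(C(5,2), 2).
45

Working:
C(5,2) = 10, then C(10, 2) = 45.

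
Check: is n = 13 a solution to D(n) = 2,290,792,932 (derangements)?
Yes
D(13) = (13-1)·[D(12) + D(11)] = 12·[176,214,841 + 14,684,570] = 2,290,792,932, which equals 2,290,792,932.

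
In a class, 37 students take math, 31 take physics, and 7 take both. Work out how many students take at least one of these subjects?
61

Explanation: |A∪B| = |A|+|B|-|A∩B| = 37+31-7 = 61.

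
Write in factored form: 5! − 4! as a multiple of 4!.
4 × 4! = 96

5! − 4! = 5·4! − 4! = (5 − 1)·4! = 4 × 4! = 96.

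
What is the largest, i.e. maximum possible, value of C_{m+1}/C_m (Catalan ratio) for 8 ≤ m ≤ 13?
18/5

Explanation: C_{m+1}/C_m = 2(2m+1)/(m+2), which increases with m. Maximum at m = 13: 2·27/15 = 18/5.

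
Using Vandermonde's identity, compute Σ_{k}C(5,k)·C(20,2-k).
= C(5+20,2) = C(25,2) = 300.
Final answer: 300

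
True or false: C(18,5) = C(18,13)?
C(18,5) = C(18,18-5) by the symmetry property; both equal 8,568.

Answer: True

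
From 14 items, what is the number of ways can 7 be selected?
3,432
C(14,7) = 14! / (7! × (14-7)!)
         = 14! / (7! × 7!)
         = 3,432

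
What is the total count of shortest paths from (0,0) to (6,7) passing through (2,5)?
315

Solution: To (2,5): C(7,2)=21. From there: C(6,4)=15. Total: 315.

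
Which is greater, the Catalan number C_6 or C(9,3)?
C_6 = C(12,6)/(6+1) = 924/7 = 132; C(9,3) = 84.
Final answer: C_6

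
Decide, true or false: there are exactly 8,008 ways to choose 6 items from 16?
True

Reasoning: C(16,6) = 8,008.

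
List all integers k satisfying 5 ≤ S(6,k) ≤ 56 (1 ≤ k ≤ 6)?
2, 5

Working:
S(6,1)=1; S(6,2)=31; S(6,3)=90; S(6,4)=65; S(6,5)=15; S(6,6)=1. So valid k = 2, 5.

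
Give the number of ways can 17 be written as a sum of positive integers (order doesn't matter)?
297

Solution: Pentagonal recurrence p(n) = p(n−1) + p(n−2) − p(n−5) − p(n−7) + …: p(17) = p(16) + p(15) − p(12) − p(10) + p(5) + p(2) = 231 + 176 − 77 − 42 + 7 + 2 = 297.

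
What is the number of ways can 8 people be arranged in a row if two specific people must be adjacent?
10,080

Reasoning: Treat pair as unit: (8-1)! arrangements × 2 internal orders = 10,080.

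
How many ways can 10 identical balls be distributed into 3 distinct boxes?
66

Reasoning: C(10+3-1, 3-1) = C(12, 2) = 66.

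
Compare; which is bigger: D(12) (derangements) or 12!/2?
D(12) = (12-1)·[D(11) + D(10)] = 11·[14,684,570 + 1,334,961] = 176,214,841; 12!/2 = 479,001,600/2 = 239,500,800.
Final answer: 12!/2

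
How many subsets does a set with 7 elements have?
128

Each element can be included or excluded: 2^7 = 128.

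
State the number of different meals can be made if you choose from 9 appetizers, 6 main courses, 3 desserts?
By the multiplication principle: 9 × 6 × 3 = 162.
Final answer: 162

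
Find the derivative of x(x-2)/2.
d/dx[(x-0)(x-2)] = (x-2) + (x-0) = 2x - 2. Dividing by 2 gives (2x - 2)/2.

Answer: (2x - 2)/2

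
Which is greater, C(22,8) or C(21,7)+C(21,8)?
Equal
By Pascal's identity: C(22,8) = C(21,7)+C(21,8) = 319,770. Equal.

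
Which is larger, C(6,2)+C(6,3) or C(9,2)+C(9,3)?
C(9,2)+C(9,3)

Working:
First=35, Second=120.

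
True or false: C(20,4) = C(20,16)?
C(20,4) = C(20,20-4) by the symmetry property; both equal 4,845.
Final answer: True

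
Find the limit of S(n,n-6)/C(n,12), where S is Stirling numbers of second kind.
10395

Working:
The leading term of S(n,n-6) as a polynomial in n is (11)!!·C(n,12), so the ratio → (11)!! = 10395.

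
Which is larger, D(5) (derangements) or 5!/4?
D(5)
D(5) = (5-1)·[D(4) + D(3)] = 4·[9 + 2] = 44; 5!/4 = 120/4 = 30.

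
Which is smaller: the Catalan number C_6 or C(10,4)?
C_6

Solution: C_6 = C(12,6)/(6+1) = 924/7 = 132; C(10,4) = 210.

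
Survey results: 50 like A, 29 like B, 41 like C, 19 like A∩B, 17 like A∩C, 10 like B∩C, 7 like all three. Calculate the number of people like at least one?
81

Solution: |A∪B∪C| = 50+29+41-19-17-10+7 = 81.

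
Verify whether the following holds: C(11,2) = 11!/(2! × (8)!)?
False
The correct denominator is 2!×9!, giving C(11,2) = 55; the stated RHS is 11!/(2!×8!) = 495 ≠ 55, so the statement does not hold.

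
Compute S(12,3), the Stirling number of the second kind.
86,526

Using the Stirling recurrence: S(n,k) = k·S(n-1,k) + S(n-1,k-1)
S(12,3) = 3·S(11,3) + S(11,2)
         = 3·28501 + 1023
         = 85503 + 1023
         = 86,526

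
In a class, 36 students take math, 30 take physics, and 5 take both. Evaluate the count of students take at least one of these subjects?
61

Solution: |A∪B| = |A|+|B|-|A∩B| = 36+30-5 = 61.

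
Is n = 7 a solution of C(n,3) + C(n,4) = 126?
No

Solution: C(7,3) + C(7,4) = 35 + 35 = 70, which does not equal 126.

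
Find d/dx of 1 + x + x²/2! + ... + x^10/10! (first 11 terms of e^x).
Differentiating term by term gives the first 10 terms of e^x.

Answer: 1 + x + x²/2! + ... + x^9/9!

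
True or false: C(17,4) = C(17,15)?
C(17,4) = 2,380 but C(17,15) = 136; symmetry gives C(17,4) = C(17,13), not C(17,15).

Answer: False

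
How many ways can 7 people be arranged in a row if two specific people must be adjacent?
1,440

Working:
Treat pair as unit: (7-1)! arrangements × 2 internal orders = 1,440.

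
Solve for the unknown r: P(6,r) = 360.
4

Solution: P(6,r) = 6·5·…·(6−r+1), a product of r factors. Multiplying down from 6: 6 = 6; 6·5 = 30; 6·5·4 = 120; 6·5·4·3 = 360 ✓ (4 factors). So r = 4.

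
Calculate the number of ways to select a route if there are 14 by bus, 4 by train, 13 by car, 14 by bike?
45

Solution: By the addition principle: 14 + 4 + 13 + 14 = 45.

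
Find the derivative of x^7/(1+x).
Quotient rule: [7x^{6}(1+x) - x^7]/(1+x)².
Final answer: (7x^6(1+x) - x^7)/(1+x)²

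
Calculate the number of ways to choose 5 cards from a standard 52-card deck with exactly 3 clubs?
211,926

Reasoning: 13 clubs and 39 non-clubs: C(13,3) × C(39,2) = 286 × 741 = 211,926.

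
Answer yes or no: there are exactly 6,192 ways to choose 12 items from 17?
No

Solution: C(17,12) = 6,188 ≠ 6192.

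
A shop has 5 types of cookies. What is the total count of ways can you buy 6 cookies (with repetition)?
210

Working:
Stars and bars: C(6+5-1, 6) = C(10, 6) = 210.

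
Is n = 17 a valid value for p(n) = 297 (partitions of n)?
Yes

Working:
Pentagonal recurrence p(n) = p(n−1) + p(n−2) − p(n−5) − p(n−7) + …: p(17) = p(16) + p(15) − p(12) − p(10) + p(5) + p(2) = 231 + 176 − 77 − 42 + 7 + 2 = 297, which equals 297.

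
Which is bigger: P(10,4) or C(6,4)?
P(10,4)

Reasoning: P(10,4)=5,040, C(6,4)=15.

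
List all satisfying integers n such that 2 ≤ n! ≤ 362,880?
2, 3, 4, 5, 6, 7, 8, 9

Working:
n! is strictly increasing; 2! = 2 and 9! = 362,880, so valid n = 2, 3, 4, 5, 6, 7, 8, 9.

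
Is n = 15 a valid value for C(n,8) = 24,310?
No

Explanation: C(15,8) = 15·14·13·12·11·10·9·8/8! = 259,459,200/40,320 = 6,435, which does not equal 24,310.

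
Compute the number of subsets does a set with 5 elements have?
32

Each element can be included or excluded: 2^5 = 32.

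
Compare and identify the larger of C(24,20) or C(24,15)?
C(24,15)

C(24,20)=10,626, C(24,15)=1,307,504.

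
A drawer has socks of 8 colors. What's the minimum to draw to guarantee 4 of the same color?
25

Solution: Worst case: 3 of each = 24. One more: 25.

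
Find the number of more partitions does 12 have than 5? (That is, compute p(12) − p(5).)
70

Pentagonal recurrence p(n) = p(n−1) + p(n−2) − p(n−5) − p(n−7) + …: p(12) = p(11) + p(10) − p(7) − p(5) + p(0) = 56 + 42 − 15 − 7 + 1 = 77.
p(5) = p(4) + p(3) − p(0) = 5 + 3 − 1 = 7.
Difference = 77 − 7 = 70.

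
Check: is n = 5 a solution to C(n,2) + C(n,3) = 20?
Yes

C(5,2) + C(5,3) = 10 + 10 = 20, which equals 20.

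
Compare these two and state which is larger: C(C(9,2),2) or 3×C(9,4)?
C(C(9,2),2)=630, 3×C(9,4)=378.
Final answer: C(C(9,2),2)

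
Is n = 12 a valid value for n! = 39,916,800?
No

Explanation: 12! = 12·11! = 12·39,916,800 = 479,001,600, which does not equal 39,916,800.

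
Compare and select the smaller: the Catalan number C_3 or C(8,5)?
C_3

Explanation: C_3 = C(6,3)/(3+1) = 20/4 = 5; C(8,5) = 56.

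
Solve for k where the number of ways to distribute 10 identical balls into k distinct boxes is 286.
4

Stars and bars: the count is C(10+k−1, k−1), increasing in k. k=2: C(11,1) = 11, k=3: C(12,2) = 66, k=4: C(13,3) = 286 ✓. So k = 4.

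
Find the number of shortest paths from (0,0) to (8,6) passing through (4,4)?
1,050

Explanation: To (4,4): C(8,4)=70. From there: C(6,4)=15. Total: 1,050.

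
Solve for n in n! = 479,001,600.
12

Explanation: n! is strictly increasing. 10! = 3,628,800, 11! = 39,916,800, 12! = 479,001,600 ✓. So n = 12.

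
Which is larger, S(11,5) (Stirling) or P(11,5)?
S(11,5)

Explanation: S(11,5) = 5·S(10,5) + S(10,4) = 5·42,525 + 34,105 = 246,730; P(11,5) = 55,440.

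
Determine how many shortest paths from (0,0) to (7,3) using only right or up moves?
120
Choose 7 rights from 10 moves: C(10,7) = 120.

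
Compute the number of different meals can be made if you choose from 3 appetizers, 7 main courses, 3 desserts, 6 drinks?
378

Solution: By the multiplication principle: 3 × 7 × 3 × 6 = 378.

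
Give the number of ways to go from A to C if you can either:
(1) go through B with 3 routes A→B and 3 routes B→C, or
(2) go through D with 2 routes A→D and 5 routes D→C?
Route via B: 3×3=9. Route via D: 2×5=10. Total: 19.
Final answer: 19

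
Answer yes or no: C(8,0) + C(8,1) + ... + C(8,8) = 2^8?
Yes

Explanation: Binomial theorem with x = y = 1: Σ C(8,i) = (1+1)^8 = 2^8 = 256. The statement holds.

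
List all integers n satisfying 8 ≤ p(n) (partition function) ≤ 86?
6, 7, 8, 9, 10, 11, 12

Reasoning: Tabulating p(n) via p(n) = p(n−1) + p(n−2) − p(n−5) − p(n−7) + …: p(5)=7; p(6)=11; p(7)=15; p(8)=22; p(9)=30; p(10)=42; p(11)=56; p(12)=77; p(13)=101. So valid n = 6, 7, 8, 9, 10, 11, 12.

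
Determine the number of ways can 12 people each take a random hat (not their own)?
Using D(n) = (n-1)[D(n-1) + D(n-2)]:
D(12) = (12-1) × [D(11) + D(10)]
      = 11 × [14684570 + 1334961]
      = 11 × 16019531
      = 176,214,841

Answer: 176,214,841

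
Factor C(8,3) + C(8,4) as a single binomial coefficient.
C(9,4)
By Pascal's identity: C(8,3) + C(8,4) = C(9,4) = 126.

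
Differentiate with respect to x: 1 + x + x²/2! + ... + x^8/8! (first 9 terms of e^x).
1 + x + x²/2! + ... + x^7/7!

Working:
Differentiating term by term gives the first 8 terms of e^x.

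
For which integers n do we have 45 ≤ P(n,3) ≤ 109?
P(4,3)=24; P(5,3)=60; P(6,3)=120. So valid n = 5.
Final answer: 5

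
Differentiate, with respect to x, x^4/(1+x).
(4x^3(1+x) - x^4)/(1+x)²

Working:
Quotient rule: [4x^{3}(1+x) - x^4]/(1+x)².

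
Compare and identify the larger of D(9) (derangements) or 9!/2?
D(9) = (9-1)·[D(8) + D(7)] = 8·[14,833 + 1,854] = 133,496; 9!/2 = 362,880/2 = 181,440.

Answer: 9!/2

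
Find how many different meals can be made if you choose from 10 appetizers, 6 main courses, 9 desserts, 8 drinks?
By the multiplication principle: 10 × 6 × 9 × 8 = 4,320.
Final answer: 4,320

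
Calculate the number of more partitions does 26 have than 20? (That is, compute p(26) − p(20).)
1,809
Pentagonal recurrence p(n) = p(n−1) + p(n−2) − p(n−5) − p(n−7) + …: p(26) = p(25) + p(24) − p(21) − p(19) + p(14) + p(11) − p(4) − p(0) = 1,958 + 1,575 − 792 − 490 + 135 + 56 − 5 − 1 = 2,436.
p(20) = p(19) + p(18) − p(15) − p(13) + p(8) + p(5) = 490 + 385 − 176 − 101 + 22 + 7 = 627.
Difference = 2,436 − 627 = 1,809.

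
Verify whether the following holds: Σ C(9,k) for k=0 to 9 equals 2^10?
False

Binomial theorem: Σ C(9,k) = (1+1)^9 = 2^9 = 512; RHS 2^10 = 1,024.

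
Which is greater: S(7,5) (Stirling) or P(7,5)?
P(7,5)

S(7,5) = 5·S(6,5) + S(6,4) = 5·15 + 65 = 140; P(7,5) = 2,520.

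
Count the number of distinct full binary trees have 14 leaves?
742,900

Working:
Using the Catalan number formula: C_n = C(2n, n) / (n+1)
C_13 = C(26, 13) / (13+1)
     = 10400600 / 14
     = 742,900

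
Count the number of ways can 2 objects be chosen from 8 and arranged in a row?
56
P(8,2) = 8!/(8-2)! = 56.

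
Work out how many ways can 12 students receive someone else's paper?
176,214,841

Working:
Using D(n) = (n-1)[D(n-1) + D(n-2)]:
D(12) = (12-1) × [D(11) + D(10)]
      = 11 × [14684570 + 1334961]
      = 11 × 16019531
      = 176,214,841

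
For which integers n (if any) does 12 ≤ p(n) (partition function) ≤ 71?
Tabulating p(n) via p(n) = p(n−1) + p(n−2) − p(n−5) − p(n−7) + …: p(6)=11; p(7)=15; p(8)=22; p(9)=30; p(10)=42; p(11)=56; p(12)=77. So valid n = 7, 8, 9, 10, 11.
Final answer: 7, 8, 9, 10, 11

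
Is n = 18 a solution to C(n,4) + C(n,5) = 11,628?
Yes

Working:
C(18,4) + C(18,5) = 3,060 + 8,568 = 11,628, which equals 11,628.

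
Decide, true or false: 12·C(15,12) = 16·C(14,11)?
Absorption identity k·C(n,k) = n·C(n-1,k-1). LHS = 12·455 = 5,460; RHS = 16·364 = 5,824.

Answer: False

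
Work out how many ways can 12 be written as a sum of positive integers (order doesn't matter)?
Pentagonal recurrence p(n) = p(n−1) + p(n−2) − p(n−5) − p(n−7) + …: p(12) = p(11) + p(10) − p(7) − p(5) + p(0) = 56 + 42 − 15 − 7 + 1 = 77.

Answer: 77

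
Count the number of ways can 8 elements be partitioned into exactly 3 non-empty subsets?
This equals S(8,3), the Stirling number of the 2nd kind.
Using the Stirling recurrence: S(n,k) = k·S(n-1,k) + S(n-1,k-1)
S(8,3) = 3·S(7,3) + S(7,2)
         = 3·301 + 63
         = 903 + 63
         = 966
Final answer: 966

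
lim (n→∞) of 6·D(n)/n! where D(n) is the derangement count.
6/e

Reasoning: D(n)/n! → 1/e, so 6·D(n)/n! → 6/e.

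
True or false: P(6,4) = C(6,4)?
False

P(6,4) = 360 but C(6,4) = 15; they differ by a factor of 4! = 24, so the statement does not hold.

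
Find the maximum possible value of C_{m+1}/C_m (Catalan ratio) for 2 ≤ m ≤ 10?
7/2

Solution: C_{m+1}/C_m = 2(2m+1)/(m+2), which increases with m. Maximum at m = 10: 2·21/12 = 7/2.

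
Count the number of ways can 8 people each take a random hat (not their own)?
14,833
Using D(n) = (n-1)[D(n-1) + D(n-2)]:
D(8) = (8-1) × [D(7) + D(6)]
      = 7 × [1854 + 265]
      = 7 × 2119
      = 14,833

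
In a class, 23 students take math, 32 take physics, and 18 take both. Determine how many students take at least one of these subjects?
|A∪B| = |A|+|B|-|A∩B| = 23+32-18 = 37.
Final answer: 37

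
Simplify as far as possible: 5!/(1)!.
This equals 5×4×...×2 = 120.

Answer: 120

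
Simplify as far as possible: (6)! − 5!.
600

Reasoning: (6)! − 5! = (6)·5! − 5! = (6−1)·5! = 5·5! = 600.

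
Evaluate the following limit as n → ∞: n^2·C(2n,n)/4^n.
∞

C(2n,n) ~ 4^n/√(πn), so n^2·C(2n,n)/4^n ~ n^(2 − 1/2)/√π → ∞.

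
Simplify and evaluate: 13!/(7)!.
1,235,520

Explanation: This equals 13×12×...×8 = 1,235,520.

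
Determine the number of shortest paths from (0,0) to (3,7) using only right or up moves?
120
Choose 3 rights from 10 moves: C(10,3) = 120.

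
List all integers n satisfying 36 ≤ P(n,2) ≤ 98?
P(6,2)=30; P(7,2)=42; P(8,2)=56; P(9,2)=72; P(10,2)=90; P(11,2)=110. So valid n = 7, 8, 9, 10.
Final answer: 7, 8, 9, 10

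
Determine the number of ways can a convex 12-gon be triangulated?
Using the Catalan number formula: C_n = C(2n, n) / (n+1)
C_10 = C(20, 10) / (10+1)
     = 184756 / 11
     = 16,796
Final answer: 16,796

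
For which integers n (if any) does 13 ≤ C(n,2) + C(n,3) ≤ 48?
5, 6

Solution: C(4,2)+C(4,3)=10; C(5,2)+C(5,3)=20; C(6,2)+C(6,3)=35; C(7,2)+C(7,3)=56. So valid n = 5, 6.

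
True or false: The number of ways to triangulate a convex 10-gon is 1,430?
True

Triangulations of a convex 10-gon are counted by the Catalan number C_8: C_8 = C(16,8)/(8+1) = 12,870/9 = 1,430.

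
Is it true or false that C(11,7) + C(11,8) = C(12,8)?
Pascal's identity: LHS = 330 + 165 = 495; RHS = C(12,8) = 495. Both sides agree, so the statement holds.
Final answer: True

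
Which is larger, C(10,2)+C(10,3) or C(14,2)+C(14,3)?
C(14,2)+C(14,3)

Solution: First=165, Second=455.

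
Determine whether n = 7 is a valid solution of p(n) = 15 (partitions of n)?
Yes

Explanation: Pentagonal recurrence p(n) = p(n−1) + p(n−2) − p(n−5) − p(n−7) + …: p(7) = p(6) + p(5) − p(2) − p(0) = 11 + 7 − 2 − 1 = 15, which equals 15.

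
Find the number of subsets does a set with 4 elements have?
16
Each element can be included or excluded: 2^4 = 16.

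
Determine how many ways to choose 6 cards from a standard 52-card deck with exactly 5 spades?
50,193

Explanation: 13 spades and 39 non-spades: C(13,5) × C(39,1) = 1287 × 39 = 50,193.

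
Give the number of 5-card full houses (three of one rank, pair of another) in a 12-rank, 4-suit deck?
3,168

Working:
Triple rank: 12. Triple suits: C(4,3)=4. Pair rank: 11. Pair suits: C(4,2)=6. Total: 3,168.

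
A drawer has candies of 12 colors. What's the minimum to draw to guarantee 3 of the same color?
Worst case: 2 of each = 24. One more: 25.
Final answer: 25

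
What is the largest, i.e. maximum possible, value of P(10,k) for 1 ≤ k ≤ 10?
3,628,800

Working:
P(10,k) increases in k, so maximum at k = 10: 10! = 3,628,800.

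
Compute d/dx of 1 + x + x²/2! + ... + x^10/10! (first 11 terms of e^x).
1 + x + x²/2! + ... + x^9/9!
Differentiating term by term gives the first 10 terms of e^x.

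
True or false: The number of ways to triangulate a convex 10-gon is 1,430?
True

Explanation: Triangulations of a convex 10-gon are counted by the Catalan number C_8: C_8 = C(16,8)/(8+1) = 12,870/9 = 1,430.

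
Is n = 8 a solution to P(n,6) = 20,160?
Yes

Reasoning: P(8,6) = 8·7·6·5·4·3 = 20,160, which equals 20,160.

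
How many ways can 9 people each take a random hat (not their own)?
133,496

Reasoning: Using D(n) = (n-1)[D(n-1) + D(n-2)]:
D(9) = (9-1) × [D(8) + D(7)]
      = 8 × [14833 + 1854]
      = 8 × 16687
      = 133,496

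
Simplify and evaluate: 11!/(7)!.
7,920
This equals 11×10×...×8 = 7,920.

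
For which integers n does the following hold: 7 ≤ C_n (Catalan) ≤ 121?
4, 5
C_3=5; C_4=14; C_5=42; C_6=132. So valid n = 4, 5.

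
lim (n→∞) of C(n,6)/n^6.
1/720

C(n,6) ≈ n^6/6! for large n. Limit = 1/6! = 1/720.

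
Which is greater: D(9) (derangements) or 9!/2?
D(9) = (9-1)·[D(8) + D(7)] = 8·[14,833 + 1,854] = 133,496; 9!/2 = 362,880/2 = 181,440.

Answer: 9!/2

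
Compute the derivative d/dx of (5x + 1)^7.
35(5x + 1)^6
Chain rule: 7(5x+1)^{6} × 5 = 35(5x+1)^{6}.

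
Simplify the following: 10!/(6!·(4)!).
210

This is C(10,6) = 210.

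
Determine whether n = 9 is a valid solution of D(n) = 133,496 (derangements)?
Yes

Working:
D(9) = (9-1)·[D(8) + D(7)] = 8·[14,833 + 1,854] = 133,496, which equals 133,496.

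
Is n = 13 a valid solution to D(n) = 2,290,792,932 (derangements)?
D(13) = (13-1)·[D(12) + D(11)] = 12·[176,214,841 + 14,684,570] = 2,290,792,932, which equals 2,290,792,932.

Answer: Yes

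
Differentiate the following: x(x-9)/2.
(2x - 9)/2

d/dx[(x-0)(x-9)] = (x-9) + (x-0) = 2x - 9. Dividing by 2 gives (2x - 9)/2.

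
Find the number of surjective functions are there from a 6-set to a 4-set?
Onto functions = 4! × S(6,4)
First compute S(6,4) via recurrence:
Using the Stirling recurrence: S(n,k) = k·S(n-1,k) + S(n-1,k-1)
S(6,4) = 4·S(5,4) + S(5,3)
         = 4·10 + 25
         = 40 + 25
         = 65
Then: 24 × 65 = 1,560

Answer: 1,560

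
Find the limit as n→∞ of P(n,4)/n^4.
1

Explanation: P(n,4) = n(n-1)(n-2)(n-3) ≈ n^4 for large n. Limit = 1.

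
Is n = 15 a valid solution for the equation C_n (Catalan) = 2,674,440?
No

Working:
C_15 = C(30,15)/(15+1) = 155,117,520/16 = 9,694,845, which does not equal 2,674,440.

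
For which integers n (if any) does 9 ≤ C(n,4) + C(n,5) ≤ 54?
C(5,4)+C(5,5)=6; C(6,4)+C(6,5)=21; C(7,4)+C(7,5)=56. So valid n = 6.

Answer: 6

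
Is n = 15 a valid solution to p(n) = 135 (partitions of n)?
No

Solution: Pentagonal recurrence p(n) = p(n−1) + p(n−2) − p(n−5) − p(n−7) + …: p(15) = p(14) + p(13) − p(10) − p(8) + p(3) + p(0) = 135 + 101 − 42 − 22 + 3 + 1 = 176, which does not equal 135.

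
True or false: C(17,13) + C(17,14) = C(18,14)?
True

Pascal's identity C(n,k) + C(n,k+1) = C(n+1,k+1): 2,380 + 680 = 3,060 = C(18,14).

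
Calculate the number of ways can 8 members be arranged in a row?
Arrangements of 8 distinct objects: 8! = 40,320.
Final answer: 40,320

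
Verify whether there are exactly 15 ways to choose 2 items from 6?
True

Working:
C(6,2) = 15.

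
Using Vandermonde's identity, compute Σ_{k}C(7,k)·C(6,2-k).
78

Reasoning: = C(7+6,2) = C(13,2) = 78.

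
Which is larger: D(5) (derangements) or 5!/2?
5!/2

Solution: D(5) = (5-1)·[D(4) + D(3)] = 4·[9 + 2] = 44; 5!/2 = 120/2 = 60.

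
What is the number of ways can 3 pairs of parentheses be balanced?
5

Reasoning: Using the Catalan number formula: C_n = C(2n, n) / (n+1)
C_3 = C(6, 3) / (3+1)
     = 20 / 4
     = 5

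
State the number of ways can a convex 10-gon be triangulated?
1,430

Working:
Using the Catalan number formula: C_n = C(2n, n) / (n+1)
C_8 = C(16, 8) / (8+1)
     = 12870 / 9
     = 1,430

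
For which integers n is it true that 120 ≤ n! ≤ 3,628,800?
5, 6, 7, 8, 9, 10

Working:
n! is strictly increasing; 5! = 120 and 10! = 3,628,800, so valid n = 5, 6, 7, 8, 9, 10.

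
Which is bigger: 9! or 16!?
16!

Reasoning: 9!=362,880, 16!=20,922,789,888,000. 16! > 9!.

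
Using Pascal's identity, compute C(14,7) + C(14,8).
6,435
C(14,7) + C(14,8) = C(15,8) = 6,435.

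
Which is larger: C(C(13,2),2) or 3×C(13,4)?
C(C(13,2),2)
C(C(13,2),2)=3,003, 3×C(13,4)=2,145.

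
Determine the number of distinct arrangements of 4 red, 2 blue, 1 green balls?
105

Solution: Multinomial: 7!/(4! × 2! × 1!) = 105.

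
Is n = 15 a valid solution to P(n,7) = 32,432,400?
P(15,7) = 15·14·13·12·11·10·9 = 32,432,400, which equals 32,432,400.

Answer: Yes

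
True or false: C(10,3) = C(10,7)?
True

Solution: C(10,3) = C(10,10-3) by the symmetry property; both equal 120.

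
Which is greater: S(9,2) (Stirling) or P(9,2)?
S(9,2) = 2·S(8,2) + S(8,1) = 2·127 + 1 = 255; P(9,2) = 72.

Answer: S(9,2)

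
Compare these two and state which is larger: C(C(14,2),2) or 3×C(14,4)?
C(C(14,2),2)

Solution: C(C(14,2),2)=4,095, 3×C(14,4)=3,003.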